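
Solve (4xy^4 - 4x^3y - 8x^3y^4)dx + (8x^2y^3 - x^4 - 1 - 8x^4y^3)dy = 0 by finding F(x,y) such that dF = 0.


Check exactness: ∂M/∂y = 16xy^3 - 4x^3 - 32x^3y^3 and ∂N/∂x = 16xy^3 - 4x^3 - 32x^3y^3; equal, so the equation is exact.
Integrate M with respect to x (treating y as constant): ∫M dx = 2x^2y^4 - x^4y - 2x^4y^4 + h(y).
Differentiate w.r.t. y and set equal to N: the x-dependent terms already match, leaving h'(y) = -1. Integrate: h(y) = -y.
So F(x,y) = 2x^2y^4 - x^4y - y - 2x^4y^4.
General solution: 2x^2y^4 - x^4y - y - 2x^4y^4 = C.


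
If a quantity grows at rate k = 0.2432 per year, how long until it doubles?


Exponential growth: P(t) = P₀ e^(0.2432t). Set P(t)/P₀ = 2: e^(0.2432t) = 2.
Solve: t = ln(2)/0.2432 ≈ 2.85 years.


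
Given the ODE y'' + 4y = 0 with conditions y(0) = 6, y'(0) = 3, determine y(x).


Characteristic roots of r² + 4 = 0 are ±2i, so y = C₁cos(2x) + C₂sin(2x).
Apply y(0) = 6: C₁ = 6. Differentiate and apply y'(0) = 3: 2·C₂ = 3, so C₂ = 3/2.
Particular solution: y = 6cos(2x) + (3/2)sin(2x).


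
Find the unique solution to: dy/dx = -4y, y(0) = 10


General solution of y' = -4y is y = Ce^(-4x).
Apply y(0) = 10: C = 10.
Particular solution: y = 10e^(-4x).


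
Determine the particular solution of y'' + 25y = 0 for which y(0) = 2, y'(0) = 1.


Characteristic roots of r² + 25 = 0 are ±5i, so y = C₁cos(5x) + C₂sin(5x).
Apply y(0) = 2: C₁ = 2. Differentiate and apply y'(0) = 1: 5·C₂ = 1, so C₂ = 1/5.
Particular solution: y = 2cos(5x) + (1/5)sin(5x).


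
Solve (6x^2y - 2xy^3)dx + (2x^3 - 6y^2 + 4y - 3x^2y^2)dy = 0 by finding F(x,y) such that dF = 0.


Check exactness: ∂M/∂y = 6x^2 - 6xy^2 and ∂N/∂x = 6x^2 - 6xy^2; equal, so the equation is exact.
Integrate M with respect to x (treating y as constant): ∫M dx = 2x^3y - x^2y^3 + h(y).
Differentiate w.r.t. y and set equal to N: the x-dependent terms already match, leaving h'(y) = -6y^2 + 4y. Integrate: h(y) = -2y^3 + 2y^2.
So F(x,y) = 2x^3y - 2y^3 + 2y^2 - x^2y^3.
General solution: 2x^3y - 2y^3 + 2y^2 - x^2y^3 = C.


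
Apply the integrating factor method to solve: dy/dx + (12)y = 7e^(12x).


P(x) = 12 ⇒ μ = e^(12x).
(μ y)' = 7e^(24x) ⇒ μ y = (7/24)e^(24x) + C.
Divide by μ: y = (7/24)e^(12x) + Ce^(-12x).


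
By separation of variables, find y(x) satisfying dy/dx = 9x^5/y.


Separate variables: y dy = 9x^5 dx.
Integrate both sides: y²/2 = (3/2)x^6 + C₀.
Multiply by 2: y² = 3x^6 + C.


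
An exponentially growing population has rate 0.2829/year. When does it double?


Exponential growth: P(t) = P₀ e^(0.2829t). Set P(t)/P₀ = 2: e^(0.2829t) = 2.
Solve: t = ln(2)/0.2829 ≈ 2.45 years.


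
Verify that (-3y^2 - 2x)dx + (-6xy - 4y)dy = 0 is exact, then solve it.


Check exactness: ∂M/∂y = -6y and ∂N/∂x = -6y; equal, so the equation is exact.
Integrate M with respect to x (treating y as constant): ∫M dx = -3xy^2 - x^2 + h(y).
Differentiate w.r.t. y and set equal to N: the x-dependent terms already match, leaving h'(y) = -4y. Integrate: h(y) = -2y^2.
So F(x,y) = -3xy^2 - 2y^2 - x^2.
General solution: -3xy^2 - 2y^2 - x^2 = C.


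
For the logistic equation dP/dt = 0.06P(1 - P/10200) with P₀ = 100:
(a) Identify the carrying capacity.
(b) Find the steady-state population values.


Logistic ODE dP/dt = 0.06P(1 - P/10200) has equilibria where dP/dt = 0, i.e. P = 0 or P = 10200.
The coefficient (1 - P/K) = 0 when P = K, identifying K = 10200 as the carrying capacity.
(a) K = 10200; (b) equilibria P = 0 and P = 10200.


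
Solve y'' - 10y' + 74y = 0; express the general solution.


Characteristic equation: r² - 10r + 74 = 0.
Discriminant is negative; roots r = 5 ± 7i (complex conjugate pair).
General solution uses e^(α x)(C₁ cos(β x) + C₂ sin(β x)): y = e^(5x)(C₁cos(7x) + C₂sin(7x)).


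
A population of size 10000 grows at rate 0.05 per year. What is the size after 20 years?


The ODE dP/dt = 0.05P has solution P(t) = P(0)e^(0.05t).
Substitute P(0) = 10000 and t = 20: P(20) = 10000 e^(1.00) ≈ 27183.


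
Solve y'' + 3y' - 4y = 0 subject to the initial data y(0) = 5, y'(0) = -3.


Characteristic roots of r² + 3r - 4 = 0 are -4, 1.
General solution y = c₁ e^(-4x) + c₂ e^(x).
Apply y(0) = 5: c₁ + c₂ = 5. Apply y'(0) = -3: -4 c₁ + 1 c₂ = -3.
Solve: c₁ = 8/5, c₂ = 17/5.
Particular solution: y = (8/5)e^(-4x) + (17/5)e^(x).


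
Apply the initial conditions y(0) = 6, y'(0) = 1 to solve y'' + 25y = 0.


Characteristic roots of r² + 25 = 0 are ±5i, so y = C₁cos(5x) + C₂sin(5x).
Apply y(0) = 6: C₁ = 6. Differentiate and apply y'(0) = 1: 5·C₂ = 1, so C₂ = 1/5.
Particular solution: y = 6cos(5x) + (1/5)sin(5x).


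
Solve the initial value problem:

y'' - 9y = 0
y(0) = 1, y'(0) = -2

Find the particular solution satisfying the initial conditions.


Characteristic roots of r² - 9 = 0 are 3, -3.
General solution y = c₁ e^(3x) + c₂ e^(-3x).
Apply y(0) = 1: c₁ + c₂ = 1. Apply y'(0) = -2: 3 c₁ - 3 c₂ = -2.
Solve: c₁ = 1/6, c₂ = 5/6.
Particular solution: y = (1/6)e^(3x) + (5/6)e^(-3x).


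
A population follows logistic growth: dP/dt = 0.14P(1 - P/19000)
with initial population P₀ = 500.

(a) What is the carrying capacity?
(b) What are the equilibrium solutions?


Logistic ODE dP/dt = 0.14P(1 - P/19000) has equilibria where dP/dt = 0, i.e. P = 0 or P = 19000.
The coefficient (1 - P/K) = 0 when P = K, identifying K = 19000 as the carrying capacity.
(a) K = 19000; (b) equilibria P = 0 and P = 19000.


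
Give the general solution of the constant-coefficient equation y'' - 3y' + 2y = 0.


Characteristic equation: r² - 3r + 2 = 0.
Factor: (r - 2)(r - 1) = 0 ⇒ r = 2, 1 (distinct real).
General solution: y = C₁e^(2x) + C₂e^(x).


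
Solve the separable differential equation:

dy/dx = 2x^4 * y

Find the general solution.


Separate variables: dy/y = 2x^4 dx.
Integrate: ln|y| = (2/5)x^5 + C₀.
Exponentiate: y = Ce^((2/5)x^5).


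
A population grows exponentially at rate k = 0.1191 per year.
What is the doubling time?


Exponential growth: P(t) = P₀ e^(0.1191t). Set P(t)/P₀ = 2: e^(0.1191t) = 2.
Solve: t = ln(2)/0.1191 ≈ 5.82 years.


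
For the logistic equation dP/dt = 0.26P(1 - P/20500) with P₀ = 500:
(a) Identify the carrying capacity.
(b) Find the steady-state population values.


Logistic ODE dP/dt = 0.26P(1 - P/20500) has equilibria where dP/dt = 0, i.e. P = 0 or P = 20500.
The coefficient (1 - P/K) = 0 when P = K, identifying K = 20500 as the carrying capacity.
(a) K = 20500; (b) equilibria P = 0 and P = 20500.


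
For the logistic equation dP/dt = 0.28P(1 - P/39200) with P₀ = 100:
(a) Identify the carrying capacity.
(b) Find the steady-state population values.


Logistic ODE dP/dt = 0.28P(1 - P/39200) has equilibria where dP/dt = 0, i.e. P = 0 or P = 39200.
The coefficient (1 - P/K) = 0 when P = K, identifying K = 39200 as the carrying capacity.
(a) K = 39200; (b) equilibria P = 0 and P = 39200.


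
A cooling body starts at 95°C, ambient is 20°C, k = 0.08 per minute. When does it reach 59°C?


From T(t) = T_a + (T₀ - T_a)e^(-kt), set T(t) = 59:
(59 - 20) / (95 - 20) = e^(-0.08t), so t = -ln(0.520)/0.08 ≈ 8.2 minutes.


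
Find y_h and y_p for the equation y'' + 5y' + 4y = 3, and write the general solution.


Characteristic roots of r² + 5r + 4 = 0 are -1, -4.
y_h = C₁e^(-x) + C₂e^(-4x).
Constant forcing; try y_p = A. Then 4A = 3 ⇒ A = 3/4.
General solution: y = C₁e^(-x) + C₂e^(-4x) + 3/4.


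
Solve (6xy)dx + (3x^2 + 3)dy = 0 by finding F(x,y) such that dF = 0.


Check exactness: ∂M/∂y = 6x and ∂N/∂x = 6x; equal, so the equation is exact.
Integrate M with respect to x (treating y as constant): ∫M dx = 3x^2y + h(y).
Differentiate w.r.t. y and set equal to N: the x-dependent terms already match, leaving h'(y) = 3. Integrate: h(y) = 3y.
So F(x,y) = 3x^2y + 3y.
General solution: 3x^2y + 3y = C.


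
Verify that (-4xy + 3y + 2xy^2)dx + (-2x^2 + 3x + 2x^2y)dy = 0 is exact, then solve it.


Check exactness: ∂M/∂y = -4x + 3 + 4xy and ∂N/∂x = -4x + 3 + 4xy; equal, so the equation is exact.
Integrate M with respect to x (treating y as constant): ∫M dx = -2x^2y + 3xy + x^2y^2 + h(y).
Differentiate w.r.t. y and set equal to N: all terms match, so h'(y) = 0 and h is a constant absorbed into C.
General solution: -2x^2y + 3xy + x^2y^2 = C.


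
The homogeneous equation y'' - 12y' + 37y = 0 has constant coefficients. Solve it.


Characteristic equation: r² - 12r + 37 = 0.
Discriminant is negative; roots r = 6 ± 1i (complex conjugate pair).
General solution uses e^(α x)(C₁ cos(β x) + C₂ sin(β x)): y = e^(6x)(C₁cos(x) + C₂sin(x)).


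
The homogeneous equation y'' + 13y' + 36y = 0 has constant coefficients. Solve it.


Characteristic equation: r² + 13r + 36 = 0.
Factor: (r + 4)(r + 9) = 0 ⇒ r = -4, -9 (distinct real).
General solution: y = C₁e^(-4x) + C₂e^(-9x).


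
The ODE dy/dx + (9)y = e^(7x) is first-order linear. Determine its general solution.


P(x) = 9 ⇒ μ = e^(9x).
(μ y)' = e^(16x) ⇒ μ y = e^(16x)/16 + C.
Divide by μ: y = (1/16)e^(7x) + Ce^(-9x).


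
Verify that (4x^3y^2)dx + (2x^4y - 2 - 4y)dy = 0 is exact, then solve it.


Check exactness: ∂M/∂y = 8x^3y and ∂N/∂x = 8x^3y; equal, so the equation is exact.
Integrate M with respect to x (treating y as constant): ∫M dx = x^4y^2 + h(y).
Differentiate w.r.t. y and set equal to N: the x-dependent terms already match, leaving h'(y) = -2 - 4y. Integrate: h(y) = -2y - 2y^2.
So F(x,y) = x^4y^2 - 2y - 2y^2.
General solution: x^4y^2 - 2y - 2y^2 = C.


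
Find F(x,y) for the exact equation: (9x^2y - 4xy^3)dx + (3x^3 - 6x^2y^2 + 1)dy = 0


Check exactness: ∂M/∂y = 9x^2 - 12xy^2 and ∂N/∂x = 9x^2 - 12xy^2; equal, so the equation is exact.
Integrate M with respect to x (treating y as constant): ∫M dx = 3x^3y - 2x^2y^3 + h(y).
Differentiate w.r.t. y and set equal to N: the x-dependent terms already match, leaving h'(y) = 1. Integrate: h(y) = y.
So F(x,y) = 3x^3y - 2x^2y^3 + y.
General solution: 3x^3y - 2x^2y^3 + y = C.


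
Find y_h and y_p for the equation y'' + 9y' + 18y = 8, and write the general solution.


Characteristic roots of r² + 9r + 18 = 0 are -3, -6.
y_h = C₁e^(-3x) + C₂e^(-6x).
Constant forcing; try y_p = A. Then 18A = 8 ⇒ A = 4/9.
General solution: y = C₁e^(-3x) + C₂e^(-6x) + 4/9.


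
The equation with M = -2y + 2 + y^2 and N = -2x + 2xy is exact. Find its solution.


Check exactness: ∂M/∂y = -2 + 2y and ∂N/∂x = -2 + 2y; equal, so the equation is exact.
Integrate M with respect to x (treating y as constant): ∫M dx = -2xy + 2x + xy^2 + h(y).
Differentiate w.r.t. y and set equal to N: all terms match, so h'(y) = 0 and h is a constant absorbed into C.
General solution: -2xy + 2x + xy^2 = C.


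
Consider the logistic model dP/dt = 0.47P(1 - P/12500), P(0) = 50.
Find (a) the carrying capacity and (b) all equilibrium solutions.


Logistic ODE dP/dt = 0.47P(1 - P/12500) has equilibria where dP/dt = 0, i.e. P = 0 or P = 12500.
The coefficient (1 - P/K) = 0 when P = K, identifying K = 12500 as the carrying capacity.
(a) K = 12500; (b) equilibria P = 0 and P = 12500.


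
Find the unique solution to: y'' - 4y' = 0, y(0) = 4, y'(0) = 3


Characteristic roots of r² - 4r = 0 are 0, 4.
General solution y = c₁ + c₂ e^(4x).
Apply y(0) = 4: c₁ + c₂ = 4. Apply y'(0) = 3: 0 c₁ + 4 c₂ = 3.
Solve: c₁ = 13/4, c₂ = 3/4.
Particular solution: y = 13/4 + (3/4)e^(4x).


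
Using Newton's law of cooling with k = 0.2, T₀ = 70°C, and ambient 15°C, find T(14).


Newton's law: dT/dt = -k(T - T_a) has solution T(t) = T_a + (T₀ - T_a)e^(-kt).
Plug in T_a = 15, T₀ = 70, k = 0.2, t = 14: T(14) = 15 + (55)e^(-2.80) ≈ 18.3°C.


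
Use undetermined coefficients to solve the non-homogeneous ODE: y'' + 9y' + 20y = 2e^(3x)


Characteristic roots of r² + 9r + 20 = 0 are -4, -5.
y_h = C₁e^(-4x) + C₂e^(-5x).
Forcing exponent 3 is not a characteristic root; try y_p = Ae^(3x).
Substitute: A·(9 + (9)·3 + (20)) = A·56 = 2, so A = 1/28.
General solution: y = C₁e^(-4x) + C₂e^(-5x) + (1/28)e^(3x).


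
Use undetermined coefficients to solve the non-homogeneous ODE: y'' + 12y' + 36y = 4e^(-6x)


Characteristic polynomial (r + 6)² = 0; repeated root r = -6.
y_h = (C₁ + C₂x)e^(-6x). Forcing matches the repeated root (resonance), so try y_p = Ax² e^(-6x).
Substitute and solve for A: 2A = 4, so A = 2.
General solution: y = (C₁ + C₂x + 2x²)e^(-6x).


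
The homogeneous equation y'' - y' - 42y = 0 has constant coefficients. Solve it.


Characteristic equation: r² - r - 42 = 0.
Factor: (r + 6)(r - 7) = 0 ⇒ r = -6, 7 (distinct real).
General solution: y = C₁e^(-6x) + C₂e^(7x).


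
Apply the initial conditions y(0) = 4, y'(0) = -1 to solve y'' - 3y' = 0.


Characteristic roots of r² - 3r = 0 are 3, 0.
General solution y = c₁ e^(3x) + c₂.
Apply y(0) = 4: c₁ + c₂ = 4. Apply y'(0) = -1: 3 c₁ + 0 c₂ = -1.
Solve: c₁ = -1/3, c₂ = 13/3.
Particular solution: y = -(1/3)e^(3x) + 13/3.


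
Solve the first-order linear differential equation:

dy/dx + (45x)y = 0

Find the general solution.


P(x) = 45x ⇒ μ = e^((45/2)x²).
Q(x) = 0 so μ y is constant: y = Ce^(-(45/2)x²).


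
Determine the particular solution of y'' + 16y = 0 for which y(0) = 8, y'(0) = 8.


Characteristic roots of r² + 16 = 0 are ±4i, so y = C₁cos(4x) + C₂sin(4x).
Apply y(0) = 8: C₁ = 8. Differentiate and apply y'(0) = 8: 4·C₂ = 8, so C₂ = 2.
Particular solution: y = 8cos(4x) + 2sin(4x).


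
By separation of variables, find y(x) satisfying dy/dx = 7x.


Integrate both sides with respect to x: y = ∫ 7x dx = (7/2)x^2 + C.


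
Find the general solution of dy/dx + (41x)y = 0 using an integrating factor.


P(x) = 41x ⇒ μ = e^((41/2)x²).
Q(x) = 0 so μ y is constant: y = Ce^(-(41/2)x²).


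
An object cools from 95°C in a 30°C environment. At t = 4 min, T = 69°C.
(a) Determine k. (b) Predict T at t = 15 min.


Newton's law: T(t) = T_a + (T₀ - T_a)e^(-kt).
(a) Use T(4) = 69: (69 - 30)/(95 - 30) = e^(-k·4), so k = -ln(0.600)/4 ≈ 0.1277.
(b) Apply k to t = 15: T(15) = 30 + (65)e^(-1.916) ≈ 39.6°C.


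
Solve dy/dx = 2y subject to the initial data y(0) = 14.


General solution of y' = 2y is y = Ce^(2x).
Apply y(0) = 14: C = 14.
Particular solution: y = 14e^(2x).


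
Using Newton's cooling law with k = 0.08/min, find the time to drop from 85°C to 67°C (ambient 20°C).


From T(t) = T_a + (T₀ - T_a)e^(-kt), set T(t) = 67:
(67 - 20) / (85 - 20) = e^(-0.08t), so t = -ln(0.723)/0.08 ≈ 4.1 minutes.


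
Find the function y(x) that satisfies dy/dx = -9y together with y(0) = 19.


General solution of y' = -9y is y = Ce^(-9x).
Apply y(0) = 19: C = 19.
Particular solution: y = 19e^(-9x).


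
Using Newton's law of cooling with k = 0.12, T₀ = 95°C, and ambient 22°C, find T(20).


Newton's law: dT/dt = -k(T - T_a) has solution T(t) = T_a + (T₀ - T_a)e^(-kt).
Plug in T_a = 22, T₀ = 95, k = 0.12, t = 20: T(20) = 22 + (73)e^(-2.40) ≈ 28.6°C.


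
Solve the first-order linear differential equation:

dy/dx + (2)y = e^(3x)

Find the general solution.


P(x) = 2 ⇒ μ = e^(2x).
(μ y)' = e^(5x) ⇒ μ y = e^(5x)/5 + C.
Divide by μ: y = (1/5)e^(3x) + Ce^(-2x).


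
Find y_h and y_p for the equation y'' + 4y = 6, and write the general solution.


Homogeneous part: r² + 4 = 0 ⇒ r = ±2i, so y_h = C₁cos(2x) + C₂sin(2x).
Try constant y_p = A; plug in: 4A = 6 ⇒ A = 3/2.
General solution: y = C₁cos(2x) + C₂sin(2x) + 3/2.


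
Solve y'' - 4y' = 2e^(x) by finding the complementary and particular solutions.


Characteristic roots of r² - 4r = 0 are 0, 4.
y_h = C₁ + C₂e^(4x).
Forcing exponent 1 is not a characteristic root; try y_p = Ae^(x).
Substitute: A·(1 + (-4)·1 + (0)) = A·-3 = 2, so A = -2/3.
General solution: y = C₁ + C₂e^(4x) - (2/3)e^(x).


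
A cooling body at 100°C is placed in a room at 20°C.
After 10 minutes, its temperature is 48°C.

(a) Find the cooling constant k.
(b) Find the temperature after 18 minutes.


Newton's law: T(t) = T_a + (T₀ - T_a)e^(-kt).
(a) Use T(10) = 48: (48 - 20)/(100 - 20) = e^(-k·10), so k = -ln(0.350)/10 ≈ 0.1050.
(b) Apply k to t = 18: T(18) = 20 + (80)e^(-1.890) ≈ 32.1°C.


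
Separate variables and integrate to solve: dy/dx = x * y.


Separate variables: dy/y = x dx.
Integrate: ln|y| = (1/2)x^2 + C₀.
Exponentiate: y = Ce^((1/2)x^2).


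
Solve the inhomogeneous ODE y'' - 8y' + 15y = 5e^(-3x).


Characteristic roots of r² - 8r + 15 = 0 are 5, 3.
y_h = C₁e^(5x) + C₂e^(3x).
Forcing exponent -3 is not a characteristic root; try y_p = Ae^(-3x).
Substitute: A·(9 + (-8)·-3 + (15)) = A·48 = 5, so A = 5/48.
General solution: y = C₁e^(5x) + C₂e^(3x) + (5/48)e^(-3x).


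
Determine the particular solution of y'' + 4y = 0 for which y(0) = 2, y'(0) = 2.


Characteristic roots of r² + 4 = 0 are ±2i, so y = C₁cos(2x) + C₂sin(2x).
Apply y(0) = 2: C₁ = 2. Differentiate and apply y'(0) = 2: 2·C₂ = 2, so C₂ = 1.
Particular solution: y = 2cos(2x) + sin(2x).


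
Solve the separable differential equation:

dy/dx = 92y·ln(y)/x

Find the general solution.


Separate: dy/[y ln(y)] = 92 dx/x.
Substitute u = ln(y): du/u = 92 dx/x.
Integrate: ln|ln(y)| = 92ln|x| + C₀, hence ln(y) = C·x^92.


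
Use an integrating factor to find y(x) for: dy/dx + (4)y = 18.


P(x) = 4, Q(x) = 18; integrating factor μ = e^(4x).
(μ y)' = 18e^(4x) ⇒ μ y = (9/2)e^(4x) + C.
Divide by μ: y = 9/2 + Ce^(-4x).


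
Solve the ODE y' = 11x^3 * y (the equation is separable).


Separate variables: dy/y = 11x^3 dx.
Integrate: ln|y| = (11/4)x^4 + C₀.
Exponentiate: y = Ce^((11/4)x^4).


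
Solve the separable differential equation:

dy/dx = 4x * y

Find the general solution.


Separate variables: dy/y = 4x dx.
Integrate: ln|y| = 2x^2 + C₀.
Exponentiate: y = Ce^(2x^2).


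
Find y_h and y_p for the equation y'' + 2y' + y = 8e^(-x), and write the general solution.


Characteristic polynomial (r + 1)² = 0; repeated root r = -1.
y_h = (C₁ + C₂x)e^(-x). Forcing matches the repeated root (resonance), so try y_p = Ax² e^(-x).
Substitute and solve for A: 2A = 8, so A = 4.
General solution: y = (C₁ + C₂x + 4x²)e^(-x).


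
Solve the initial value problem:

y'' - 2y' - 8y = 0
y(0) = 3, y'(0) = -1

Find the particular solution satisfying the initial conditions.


Characteristic roots of r² - 2r - 8 = 0 are 4, -2.
General solution y = c₁ e^(4x) + c₂ e^(-2x).
Apply y(0) = 3: c₁ + c₂ = 3. Apply y'(0) = -1: 4 c₁ - 2 c₂ = -1.
Solve: c₁ = 5/6, c₂ = 13/6.
Particular solution: y = (5/6)e^(4x) + (13/6)e^(-2x).


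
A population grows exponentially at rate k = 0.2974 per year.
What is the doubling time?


Exponential growth: P(t) = P₀ e^(0.2974t). Set P(t)/P₀ = 2: e^(0.2974t) = 2.
Solve: t = ln(2)/0.2974 ≈ 2.33 years.


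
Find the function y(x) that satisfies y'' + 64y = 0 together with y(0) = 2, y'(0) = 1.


Characteristic roots of r² + 64 = 0 are ±8i, so y = C₁cos(8x) + C₂sin(8x).
Apply y(0) = 2: C₁ = 2. Differentiate and apply y'(0) = 1: 8·C₂ = 1, so C₂ = 1/8.
Particular solution: y = 2cos(8x) + (1/8)sin(8x).


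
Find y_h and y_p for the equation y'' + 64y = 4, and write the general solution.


Homogeneous part: r² + 64 = 0 ⇒ r = ±8i, so y_h = C₁cos(8x) + C₂sin(8x).
Try constant y_p = A; plug in: 64A = 4 ⇒ A = 1/16.
General solution: y = C₁cos(8x) + C₂sin(8x) + 1/16.


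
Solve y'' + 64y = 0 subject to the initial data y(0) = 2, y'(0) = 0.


Characteristic roots of r² + 64 = 0 are ±8i, so y = C₁cos(8x) + C₂sin(8x).
Apply y(0) = 2: C₁ = 2. Differentiate and apply y'(0) = 0: 8·C₂ = 0, so C₂ = 0.
Particular solution: y = 2cos(8x).


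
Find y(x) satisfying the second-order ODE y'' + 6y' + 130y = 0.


Characteristic equation: r² + 6r + 130 = 0.
Discriminant is negative; roots r = -3 ± 11i (complex conjugate pair).
General solution uses e^(α x)(C₁ cos(β x) + C₂ sin(β x)): y = e^(-3x)(C₁cos(11x) + C₂sin(11x)).


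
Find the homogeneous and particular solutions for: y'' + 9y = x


Homogeneous: r² + 9 = 0 ⇒ r = ±3i, y_h = C₁cos(3x) + C₂sin(3x).
Polynomial forcing; try y_p = Ax + B. Then y_p'' + 9 y_p = 9(Ax + B) = x, so B = 0 and A = 1/9.
General solution: y = C₁cos(3x) + C₂sin(3x) + (1/9)x.


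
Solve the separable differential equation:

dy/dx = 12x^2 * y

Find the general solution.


Separate variables: dy/y = 12x^2 dx.
Integrate: ln|y| = 4x^3 + C₀.
Exponentiate: y = Ce^(4x^3).


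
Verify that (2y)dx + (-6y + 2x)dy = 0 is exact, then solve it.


Check exactness: ∂M/∂y = 2 and ∂N/∂x = 2; equal, so the equation is exact.
Integrate M with respect to x (treating y as constant): ∫M dx = 2xy + h(y).
Differentiate w.r.t. y and set equal to N: the x-dependent terms already match, leaving h'(y) = -6y. Integrate: h(y) = -3y^2.
So F(x,y) = -3y^2 + 2xy.
General solution: -3y^2 + 2xy = C.


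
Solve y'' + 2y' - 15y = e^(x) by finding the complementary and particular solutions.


Characteristic roots of r² + 2r - 15 = 0 are -5, 3.
y_h = C₁e^(-5x) + C₂e^(3x).
Forcing exponent 1 is not a characteristic root; try y_p = Ae^(x).
Substitute: A·(1 + (2)·1 + (-15)) = A·-12 = 1, so A = -1/12.
General solution: y = C₁e^(-5x) + C₂e^(3x) - (1/12)e^(x).


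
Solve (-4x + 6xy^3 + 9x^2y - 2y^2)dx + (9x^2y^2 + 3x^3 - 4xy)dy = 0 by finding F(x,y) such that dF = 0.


Check exactness: ∂M/∂y = 18xy^2 + 9x^2 - 4y and ∂N/∂x = 18xy^2 + 9x^2 - 4y; equal, so the equation is exact.
Integrate M with respect to x (treating y as constant): ∫M dx = -2x^2 + 3x^2y^3 + 3x^3y - 2xy^2 + h(y).
Differentiate w.r.t. y and set equal to N: all terms match, so h'(y) = 0 and h is a constant absorbed into C.
General solution: -2x^2 + 3x^2y^3 + 3x^3y - 2xy^2 = C.


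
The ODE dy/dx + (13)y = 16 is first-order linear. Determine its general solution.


P(x) = 13, Q(x) = 16; integrating factor μ = e^(13x).
(μ y)' = 16e^(13x) ⇒ μ y = (16/13)e^(13x) + C.
Divide by μ: y = 16/13 + Ce^(-13x).


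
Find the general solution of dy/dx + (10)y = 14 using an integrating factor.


P(x) = 10, Q(x) = 14; integrating factor μ = e^(10x).
(μ y)' = 14e^(10x) ⇒ μ y = (7/5)e^(10x) + C.
Divide by μ: y = 7/5 + Ce^(-10x).


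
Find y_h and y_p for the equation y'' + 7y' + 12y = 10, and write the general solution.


Characteristic roots of r² + 7r + 12 = 0 are -3, -4.
y_h = C₁e^(-3x) + C₂e^(-4x).
Constant forcing; try y_p = A. Then 12A = 10 ⇒ A = 5/6.
General solution: y = C₁e^(-3x) + C₂e^(-4x) + 5/6.


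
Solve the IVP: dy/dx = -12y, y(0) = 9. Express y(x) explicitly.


General solution of y' = -12y is y = Ce^(-12x).
Apply y(0) = 9: C = 9.
Particular solution: y = 9e^(-12x).


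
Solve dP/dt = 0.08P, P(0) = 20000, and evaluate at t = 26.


The ODE dP/dt = 0.08P has solution P(t) = P(0)e^(0.08t).
Substitute P(0) = 20000 and t = 26: P(26) = 20000 e^(2.08) ≈ 160089.


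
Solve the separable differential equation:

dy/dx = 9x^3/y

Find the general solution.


Separate variables: y dy = 9x^3 dx.
Integrate both sides: y²/2 = (9/4)x^4 + C₀.
Multiply by 2: y² = (9/2)x^4 + C.


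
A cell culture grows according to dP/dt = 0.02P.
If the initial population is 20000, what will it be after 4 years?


The ODE dP/dt = 0.02P has solution P(t) = P(0)e^(0.02t).
Substitute P(0) = 20000 and t = 4: P(4) = 20000 e^(0.08) ≈ 21666.


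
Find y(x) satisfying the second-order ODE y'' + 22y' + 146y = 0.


Characteristic equation: r² + 22r + 146 = 0.
Discriminant is negative; roots r = -11 ± 5i (complex conjugate pair).
General solution uses e^(α x)(C₁ cos(β x) + C₂ sin(β x)): y = e^(-11x)(C₁cos(5x) + C₂sin(5x)).


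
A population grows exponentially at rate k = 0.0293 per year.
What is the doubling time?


Exponential growth: P(t) = P₀ e^(0.0293t). Set P(t)/P₀ = 2: e^(0.0293t) = 2.
Solve: t = ln(2)/0.0293 ≈ 23.66 years.


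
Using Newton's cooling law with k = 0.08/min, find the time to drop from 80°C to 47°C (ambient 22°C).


From T(t) = T_a + (T₀ - T_a)e^(-kt), set T(t) = 47:
(47 - 22) / (80 - 22) = e^(-0.08t), so t = -ln(0.431)/0.08 ≈ 10.5 minutes.


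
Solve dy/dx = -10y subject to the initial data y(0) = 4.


General solution of y' = -10y is y = Ce^(-10x).
Apply y(0) = 4: C = 4.
Particular solution: y = 4e^(-10x).


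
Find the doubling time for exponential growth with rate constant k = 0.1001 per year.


Exponential growth: P(t) = P₀ e^(0.1001t). Set P(t)/P₀ = 2: e^(0.1001t) = 2.
Solve: t = ln(2)/0.1001 ≈ 6.92 years.


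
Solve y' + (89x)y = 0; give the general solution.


P(x) = 89x ⇒ μ = e^((89/2)x²).
Q(x) = 0 so μ y is constant: y = Ce^(-(89/2)x²).


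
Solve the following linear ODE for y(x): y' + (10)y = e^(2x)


P(x) = 10 ⇒ μ = e^(10x).
(μ y)' = e^(12x) ⇒ μ y = e^(12x)/12 + C.
Divide by μ: y = (1/12)e^(2x) + Ce^(-10x).


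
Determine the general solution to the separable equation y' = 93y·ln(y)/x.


Separate: dy/[y ln(y)] = 93 dx/x.
Substitute u = ln(y): du/u = 93 dx/x.
Integrate: ln|ln(y)| = 93ln|x| + C₀, hence ln(y) = C·x^93.


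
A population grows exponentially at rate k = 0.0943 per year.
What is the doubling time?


Exponential growth: P(t) = P₀ e^(0.0943t). Set P(t)/P₀ = 2: e^(0.0943t) = 2.
Solve: t = ln(2)/0.0943 ≈ 7.35 years.


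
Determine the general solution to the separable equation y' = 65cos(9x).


g(y) = 1, so integrate directly: y = ∫ 65cos(9x) dx = (65/9)sin(9x) + C.


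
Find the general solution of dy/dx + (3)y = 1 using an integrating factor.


P(x) = 3, Q(x) = 1; integrating factor μ = e^(3x).
(μ y)' = e^(3x) ⇒ μ y = (1/3)e^(3x) + C.
Divide by μ: y = 1/3 + Ce^(-3x).


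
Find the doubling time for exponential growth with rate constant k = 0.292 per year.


Exponential growth: P(t) = P₀ e^(0.292t). Set P(t)/P₀ = 2: e^(0.292t) = 2.
Solve: t = ln(2)/0.292 ≈ 2.37 years.


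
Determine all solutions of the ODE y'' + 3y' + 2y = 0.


Characteristic equation: r² + 3r + 2 = 0.
Factor: (r + 1)(r + 2) = 0 ⇒ r = -1, -2 (distinct real).
General solution: y = C₁e^(-x) + C₂e^(-2x).


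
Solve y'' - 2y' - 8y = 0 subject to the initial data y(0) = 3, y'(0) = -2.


Characteristic roots of r² - 2r - 8 = 0 are -2, 4.
General solution y = c₁ e^(-2x) + c₂ e^(4x).
Apply y(0) = 3: c₁ + c₂ = 3. Apply y'(0) = -2: -2 c₁ + 4 c₂ = -2.
Solve: c₁ = 7/3, c₂ = 2/3.
Particular solution: y = (7/3)e^(-2x) + (2/3)e^(4x).


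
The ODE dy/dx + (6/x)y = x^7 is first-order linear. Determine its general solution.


P(x) = 6/x ⇒ μ = x^6.
(x^6 y)' = x^13 ⇒ x^6 y = x^14/(14) + C.
Solve for y: y = (1/14)x^8 + C/x^6.


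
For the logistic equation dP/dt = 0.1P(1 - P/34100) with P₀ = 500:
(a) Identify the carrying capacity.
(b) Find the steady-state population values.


Logistic ODE dP/dt = 0.1P(1 - P/34100) has equilibria where dP/dt = 0, i.e. P = 0 or P = 34100.
The coefficient (1 - P/K) = 0 when P = K, identifying K = 34100 as the carrying capacity.
(a) K = 34100; (b) equilibria P = 0 and P = 34100.


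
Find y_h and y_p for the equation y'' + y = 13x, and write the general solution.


Homogeneous: r² + 1 = 0 ⇒ r = ±1i, y_h = C₁cos(x) + C₂sin(x).
Polynomial forcing; try y_p = Ax + B. Then y_p'' + 1 y_p = 1(Ax + B) = 13x, so B = 0 and A = 13.
General solution: y = C₁cos(x) + C₂sin(x) + 13x.


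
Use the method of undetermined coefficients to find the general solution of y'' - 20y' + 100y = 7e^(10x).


Characteristic polynomial (r - 10)² = 0; repeated root r = 10.
y_h = (C₁ + C₂x)e^(10x). Forcing matches the repeated root (resonance), so try y_p = Ax² e^(10x).
Substitute and solve for A: 2A = 7, so A = 7/2.
General solution: y = (C₁ + C₂x + (7/2)x²)e^(10x).


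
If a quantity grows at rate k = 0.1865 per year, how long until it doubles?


Exponential growth: P(t) = P₀ e^(0.1865t). Set P(t)/P₀ = 2: e^(0.1865t) = 2.
Solve: t = ln(2)/0.1865 ≈ 3.72 years.


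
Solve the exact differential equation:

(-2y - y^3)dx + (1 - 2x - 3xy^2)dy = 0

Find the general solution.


Check exactness: ∂M/∂y = -2 - 3y^2 and ∂N/∂x = -2 - 3y^2; equal, so the equation is exact.
Integrate M with respect to x (treating y as constant): ∫M dx = -2xy - xy^3 + h(y).
Differentiate w.r.t. y and set equal to N: the x-dependent terms already match, leaving h'(y) = 1. Integrate: h(y) = y.
So F(x,y) = y - 2xy - xy^3.
General solution: y - 2xy - xy^3 = C.


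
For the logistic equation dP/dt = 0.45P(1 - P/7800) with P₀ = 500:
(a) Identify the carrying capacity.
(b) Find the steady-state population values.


Logistic ODE dP/dt = 0.45P(1 - P/7800) has equilibria where dP/dt = 0, i.e. P = 0 or P = 7800.
The coefficient (1 - P/K) = 0 when P = K, identifying K = 7800 as the carrying capacity.
(a) K = 7800; (b) equilibria P = 0 and P = 7800.


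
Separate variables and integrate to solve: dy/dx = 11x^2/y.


Separate variables: y dy = 11x^2 dx.
Integrate both sides: y²/2 = (11/3)x^3 + C₀.
Multiply by 2: y² = (22/3)x^3 + C.


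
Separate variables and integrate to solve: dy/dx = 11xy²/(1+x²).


Separate: dy/y² = 11x/(1+x²) dx.
Integrate LHS: ∫ dy/y² = -1/y.
Integrate RHS via u = 1+x²: (11/2)ln(1+x²) + C.
Result: -1/y = (11/2)ln(1+x²) + C.


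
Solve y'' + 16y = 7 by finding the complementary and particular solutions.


Homogeneous part: r² + 16 = 0 ⇒ r = ±4i, so y_h = C₁cos(4x) + C₂sin(4x).
Try constant y_p = A; plug in: 16A = 7 ⇒ A = 7/16.
General solution: y = C₁cos(4x) + C₂sin(4x) + 7/16.


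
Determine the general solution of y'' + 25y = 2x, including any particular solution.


Homogeneous: r² + 25 = 0 ⇒ r = ±5i, y_h = C₁cos(5x) + C₂sin(5x).
Polynomial forcing; try y_p = Ax + B. Then y_p'' + 25 y_p = 25(Ax + B) = 2x, so B = 0 and A = 2/25.
General solution: y = C₁cos(5x) + C₂sin(5x) + (2/25)x.


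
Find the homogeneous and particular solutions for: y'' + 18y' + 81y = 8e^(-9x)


Characteristic polynomial (r + 9)² = 0; repeated root r = -9.
y_h = (C₁ + C₂x)e^(-9x). Forcing matches the repeated root (resonance), so try y_p = Ax² e^(-9x).
Substitute and solve for A: 2A = 8, so A = 4.
General solution: y = (C₁ + C₂x + 4x²)e^(-9x).


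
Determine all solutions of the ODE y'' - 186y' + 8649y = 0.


Characteristic equation: r² - 186r + 8649 = 0, i.e. (r - 93)² = 0.
Repeated root r = 93; include an x factor for the second linearly independent solution.
General solution: y = (C₁ + C₂x)e^(93x).


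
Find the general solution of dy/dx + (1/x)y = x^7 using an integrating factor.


P(x) = 1/x ⇒ μ = x^1.
(x^1 y)' = x^8 ⇒ x^1 y = x^9/(9) + C.
Solve for y: y = (1/9)x^8 + C/x^1.


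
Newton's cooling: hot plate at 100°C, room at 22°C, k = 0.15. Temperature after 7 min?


Newton's law: dT/dt = -k(T - T_a) has solution T(t) = T_a + (T₀ - T_a)e^(-kt).
Plug in T_a = 22, T₀ = 100, k = 0.15, t = 7: T(7) = 22 + (78)e^(-1.05) ≈ 49.3°C.


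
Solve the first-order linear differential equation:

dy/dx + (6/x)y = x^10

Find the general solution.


P(x) = 6/x ⇒ μ = x^6.
(x^6 y)' = x^6·x^10 = x^16.
Integrate: x^6 y = x^17/(17) + C.
Solve for y: y = (1/17)x^11 + C/x^6.


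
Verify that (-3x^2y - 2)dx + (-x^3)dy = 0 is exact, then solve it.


Check exactness: ∂M/∂y = -3x^2 and ∂N/∂x = -3x^2; equal, so the equation is exact.
Integrate M with respect to x (treating y as constant): ∫M dx = -x^3y - 2x + h(y).
Differentiate w.r.t. y and set equal to N: all terms match, so h'(y) = 0 and h is a constant absorbed into C.
General solution: -x^3y - 2x = C.


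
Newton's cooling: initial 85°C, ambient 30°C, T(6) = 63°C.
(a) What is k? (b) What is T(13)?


Newton's law: T(t) = T_a + (T₀ - T_a)e^(-kt).
(a) Use T(6) = 63: (63 - 30)/(85 - 30) = e^(-k·6), so k = -ln(0.600)/6 ≈ 0.0851.
(b) Apply k to t = 13: T(13) = 30 + (55)e^(-1.107) ≈ 48.2°C.


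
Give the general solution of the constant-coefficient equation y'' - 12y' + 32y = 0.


Characteristic equation: r² - 12r + 32 = 0.
Factor: (r - 8)(r - 4) = 0 ⇒ r = 8, 4 (distinct real).
General solution: y = C₁e^(8x) + C₂e^(4x).


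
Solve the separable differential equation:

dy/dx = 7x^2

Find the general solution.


Integrate both sides with respect to x: y = ∫ 7x^2 dx = (7/3)x^3 + C.


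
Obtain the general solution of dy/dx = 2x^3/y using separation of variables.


Separate variables: y dy = 2x^3 dx.
Integrate both sides: y²/2 = (1/2)x^4 + C₀.
Multiply by 2: y² = x^4 + C.


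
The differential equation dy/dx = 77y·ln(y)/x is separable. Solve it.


Separate: dy/[y ln(y)] = 77 dx/x.
Substitute u = ln(y): du/u = 77 dx/x.
Integrate: ln|ln(y)| = 77ln|x| + C₀, hence ln(y) = C·x^77.


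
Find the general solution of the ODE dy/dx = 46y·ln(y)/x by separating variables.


Separate: dy/[y ln(y)] = 46 dx/x.
Substitute u = ln(y): du/u = 46 dx/x.
Integrate: ln|ln(y)| = 46ln|x| + C₀, hence ln(y) = C·x^46.


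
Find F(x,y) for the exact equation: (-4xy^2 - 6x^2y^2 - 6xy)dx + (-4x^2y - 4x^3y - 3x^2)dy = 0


Check exactness: ∂M/∂y = -8xy - 12x^2y - 6x and ∂N/∂x = -8xy - 12x^2y - 6x; equal, so the equation is exact.
Integrate M with respect to x (treating y as constant): ∫M dx = -2x^2y^2 - 2x^3y^2 - 3x^2y + h(y).
Differentiate w.r.t. y and set equal to N: all terms match, so h'(y) = 0 and h is a constant absorbed into C.
General solution: -2x^2y^2 - 2x^3y^2 - 3x^2y = C.


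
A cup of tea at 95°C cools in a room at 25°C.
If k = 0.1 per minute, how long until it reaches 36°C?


From T(t) = T_a + (T₀ - T_a)e^(-kt), set T(t) = 36:
(36 - 25) / (95 - 25) = e^(-0.1t), so t = -ln(0.157)/0.1 ≈ 18.5 minutes.


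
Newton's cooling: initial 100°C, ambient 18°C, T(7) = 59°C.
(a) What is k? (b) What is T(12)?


Newton's law: T(t) = T_a + (T₀ - T_a)e^(-kt).
(a) Use T(7) = 59: (59 - 18)/(100 - 18) = e^(-k·7), so k = -ln(0.500)/7 ≈ 0.0990.
(b) Apply k to t = 12: T(12) = 18 + (82)e^(-1.188) ≈ 43.0°C.


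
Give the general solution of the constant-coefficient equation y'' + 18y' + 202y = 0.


Characteristic equation: r² + 18r + 202 = 0.
Discriminant is negative; roots r = -9 ± 11i (complex conjugate pair).
General solution uses e^(α x)(C₁ cos(β x) + C₂ sin(β x)): y = e^(-9x)(C₁cos(11x) + C₂sin(11x)).


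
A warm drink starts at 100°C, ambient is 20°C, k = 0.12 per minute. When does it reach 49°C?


From T(t) = T_a + (T₀ - T_a)e^(-kt), set T(t) = 49:
(49 - 20) / (100 - 20) = e^(-0.12t), so t = -ln(0.362)/0.12 ≈ 8.5 minutes.


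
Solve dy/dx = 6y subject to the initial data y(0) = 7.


General solution of y' = 6y is y = Ce^(6x).
Apply y(0) = 7: C = 7.
Particular solution: y = 7e^(6x).


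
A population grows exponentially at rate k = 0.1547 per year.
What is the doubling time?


Exponential growth: P(t) = P₀ e^(0.1547t). Set P(t)/P₀ = 2: e^(0.1547t) = 2.
Solve: t = ln(2)/0.1547 ≈ 4.48 years.


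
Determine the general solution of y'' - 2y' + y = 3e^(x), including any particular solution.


Characteristic polynomial (r - 1)² = 0; repeated root r = 1.
y_h = (C₁ + C₂x)e^(x). Forcing matches the repeated root (resonance), so try y_p = Ax² e^(x).
Substitute and solve for A: 2A = 3, so A = 3/2.
General solution: y = (C₁ + C₂x + (3/2)x²)e^(x).


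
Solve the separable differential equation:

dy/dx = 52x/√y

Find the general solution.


Separate: √y dy = 52x dx.
Integrate: (2/3)y^(3/2) = 26x² + C.


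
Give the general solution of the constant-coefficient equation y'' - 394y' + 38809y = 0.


Characteristic equation: r² - 394r + 38809 = 0, i.e. (r - 197)² = 0.
Repeated root r = 197; include an x factor for the second linearly independent solution.
General solution: y = (C₁ + C₂x)e^(197x).


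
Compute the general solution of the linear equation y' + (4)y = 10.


P(x) = 4, Q(x) = 10; integrating factor μ = e^(4x).
(μ y)' = 10e^(4x) ⇒ μ y = (5/2)e^(4x) + C.
Divide by μ: y = 5/2 + Ce^(-4x).


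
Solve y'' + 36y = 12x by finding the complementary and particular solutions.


Homogeneous: r² + 36 = 0 ⇒ r = ±6i, y_h = C₁cos(6x) + C₂sin(6x).
Polynomial forcing; try y_p = Ax + B. Then y_p'' + 36 y_p = 36(Ax + B) = 12x, so B = 0 and A = 1/3.
General solution: y = C₁cos(6x) + C₂sin(6x) + (1/3)x.


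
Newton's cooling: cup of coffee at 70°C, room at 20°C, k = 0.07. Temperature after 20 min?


Newton's law: dT/dt = -k(T - T_a) has solution T(t) = T_a + (T₀ - T_a)e^(-kt).
Plug in T_a = 20, T₀ = 70, k = 0.07, t = 20: T(20) = 20 + (50)e^(-1.40) ≈ 32.3°C.


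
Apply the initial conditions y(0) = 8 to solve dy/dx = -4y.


General solution of y' = -4y is y = Ce^(-4x).
Apply y(0) = 8: C = 8.
Particular solution: y = 8e^(-4x).


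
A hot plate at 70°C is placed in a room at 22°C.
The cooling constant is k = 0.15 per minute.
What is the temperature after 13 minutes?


Newton's law: dT/dt = -k(T - T_a) has solution T(t) = T_a + (T₀ - T_a)e^(-kt).
Plug in T_a = 22, T₀ = 70, k = 0.15, t = 13: T(13) = 22 + (48)e^(-1.95) ≈ 28.8°C.


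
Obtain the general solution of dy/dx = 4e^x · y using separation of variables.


Separate variables: dy/y = 4e^x dx.
Integrate: ln|y| = 4e^x + C₀.
Exponentiate: y = Ce^(4e^x).


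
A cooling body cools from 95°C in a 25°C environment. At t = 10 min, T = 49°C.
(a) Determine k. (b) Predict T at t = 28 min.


Newton's law: T(t) = T_a + (T₀ - T_a)e^(-kt).
(a) Use T(10) = 49: (49 - 25)/(95 - 25) = e^(-k·10), so k = -ln(0.343)/10 ≈ 0.1070.
(b) Apply k to t = 28: T(28) = 25 + (70)e^(-2.997) ≈ 28.5°C.


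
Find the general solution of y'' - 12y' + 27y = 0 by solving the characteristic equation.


Characteristic equation: r² - 12r + 27 = 0.
Factor: (r - 9)(r - 3) = 0 ⇒ r = 9, 3 (distinct real).
General solution: y = C₁e^(9x) + C₂e^(3x).


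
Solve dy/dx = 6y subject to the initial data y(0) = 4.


General solution of y' = 6y is y = Ce^(6x).
Apply y(0) = 4: C = 4.
Particular solution: y = 4e^(6x).


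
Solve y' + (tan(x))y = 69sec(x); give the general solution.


P(x) = tan(x) ⇒ μ = e^(∫tan(x)dx) = sec(x).
(sec(x) y)' = 69sec²(x) ⇒ sec(x) y = 69tan(x) + C.
Multiply by cos(x): y = 69sin(x) + C·cos(x).


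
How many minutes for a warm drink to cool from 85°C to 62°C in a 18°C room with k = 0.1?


From T(t) = T_a + (T₀ - T_a)e^(-kt), set T(t) = 62:
(62 - 18) / (85 - 18) = e^(-0.1t), so t = -ln(0.657)/0.1 ≈ 4.2 minutes.


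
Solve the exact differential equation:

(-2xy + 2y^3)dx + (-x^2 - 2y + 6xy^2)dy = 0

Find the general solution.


Check exactness: ∂M/∂y = -2x + 6y^2 and ∂N/∂x = -2x + 6y^2; equal, so the equation is exact.
Integrate M with respect to x (treating y as constant): ∫M dx = -x^2y + 2xy^3 + h(y).
Differentiate w.r.t. y and set equal to N: the x-dependent terms already match, leaving h'(y) = -2y. Integrate: h(y) = -y^2.
So F(x,y) = -x^2y - y^2 + 2xy^3.
General solution: -x^2y - y^2 + 2xy^3 = C.


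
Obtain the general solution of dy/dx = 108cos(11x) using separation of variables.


g(y) = 1, so integrate directly: y = ∫ 108cos(11x) dx = (108/11)sin(11x) + C.


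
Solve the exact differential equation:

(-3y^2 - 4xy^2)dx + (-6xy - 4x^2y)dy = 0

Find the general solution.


Check exactness: ∂M/∂y = -6y - 8xy and ∂N/∂x = -6y - 8xy; equal, so the equation is exact.
Integrate M with respect to x (treating y as constant): ∫M dx = -3xy^2 - 2x^2y^2 + h(y).
Differentiate w.r.t. y and set equal to N: all terms match, so h'(y) = 0 and h is a constant absorbed into C.
General solution: -3xy^2 - 2x^2y^2 = C.
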